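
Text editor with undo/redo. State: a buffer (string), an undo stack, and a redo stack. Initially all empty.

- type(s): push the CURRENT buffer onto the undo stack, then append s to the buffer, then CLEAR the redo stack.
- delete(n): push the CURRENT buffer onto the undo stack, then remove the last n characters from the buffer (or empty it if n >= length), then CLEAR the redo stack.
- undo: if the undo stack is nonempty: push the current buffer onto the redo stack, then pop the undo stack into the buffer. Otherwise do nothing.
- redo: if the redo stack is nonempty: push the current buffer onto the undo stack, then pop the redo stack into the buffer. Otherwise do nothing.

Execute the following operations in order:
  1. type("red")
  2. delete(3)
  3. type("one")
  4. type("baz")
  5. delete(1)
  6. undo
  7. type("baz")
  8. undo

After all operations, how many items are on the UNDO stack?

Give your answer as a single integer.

After op 1 (type): buf='red' undo_depth=1 redo_depth=0
After op 2 (delete): buf='(empty)' undo_depth=2 redo_depth=0
After op 3 (type): buf='one' undo_depth=3 redo_depth=0
After op 4 (type): buf='onebaz' undo_depth=4 redo_depth=0
After op 5 (delete): buf='oneba' undo_depth=5 redo_depth=0
After op 6 (undo): buf='onebaz' undo_depth=4 redo_depth=1
After op 7 (type): buf='onebazbaz' undo_depth=5 redo_depth=0
After op 8 (undo): buf='onebaz' undo_depth=4 redo_depth=1

Answer: 4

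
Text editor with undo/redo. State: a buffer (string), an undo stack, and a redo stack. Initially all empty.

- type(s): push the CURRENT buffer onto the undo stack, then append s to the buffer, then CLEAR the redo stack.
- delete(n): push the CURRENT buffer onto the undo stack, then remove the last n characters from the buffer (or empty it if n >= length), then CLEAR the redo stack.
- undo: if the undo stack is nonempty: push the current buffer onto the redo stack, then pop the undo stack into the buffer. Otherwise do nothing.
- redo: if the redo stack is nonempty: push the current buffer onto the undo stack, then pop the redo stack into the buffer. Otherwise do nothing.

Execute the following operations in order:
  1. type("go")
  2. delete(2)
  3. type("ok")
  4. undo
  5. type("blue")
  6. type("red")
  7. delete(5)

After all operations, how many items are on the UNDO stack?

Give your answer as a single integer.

After op 1 (type): buf='go' undo_depth=1 redo_depth=0
After op 2 (delete): buf='(empty)' undo_depth=2 redo_depth=0
After op 3 (type): buf='ok' undo_depth=3 redo_depth=0
After op 4 (undo): buf='(empty)' undo_depth=2 redo_depth=1
After op 5 (type): buf='blue' undo_depth=3 redo_depth=0
After op 6 (type): buf='bluered' undo_depth=4 redo_depth=0
After op 7 (delete): buf='bl' undo_depth=5 redo_depth=0

Answer: 5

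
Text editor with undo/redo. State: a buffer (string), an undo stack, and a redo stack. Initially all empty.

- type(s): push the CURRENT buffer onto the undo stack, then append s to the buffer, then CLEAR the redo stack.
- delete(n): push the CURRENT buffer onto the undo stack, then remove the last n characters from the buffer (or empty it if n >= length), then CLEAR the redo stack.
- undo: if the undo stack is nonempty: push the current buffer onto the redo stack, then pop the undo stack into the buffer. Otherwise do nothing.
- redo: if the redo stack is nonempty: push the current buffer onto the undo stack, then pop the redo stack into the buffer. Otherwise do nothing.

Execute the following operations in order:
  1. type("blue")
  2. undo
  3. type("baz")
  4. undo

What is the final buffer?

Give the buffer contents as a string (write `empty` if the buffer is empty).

After op 1 (type): buf='blue' undo_depth=1 redo_depth=0
After op 2 (undo): buf='(empty)' undo_depth=0 redo_depth=1
After op 3 (type): buf='baz' undo_depth=1 redo_depth=0
After op 4 (undo): buf='(empty)' undo_depth=0 redo_depth=1

Answer: empty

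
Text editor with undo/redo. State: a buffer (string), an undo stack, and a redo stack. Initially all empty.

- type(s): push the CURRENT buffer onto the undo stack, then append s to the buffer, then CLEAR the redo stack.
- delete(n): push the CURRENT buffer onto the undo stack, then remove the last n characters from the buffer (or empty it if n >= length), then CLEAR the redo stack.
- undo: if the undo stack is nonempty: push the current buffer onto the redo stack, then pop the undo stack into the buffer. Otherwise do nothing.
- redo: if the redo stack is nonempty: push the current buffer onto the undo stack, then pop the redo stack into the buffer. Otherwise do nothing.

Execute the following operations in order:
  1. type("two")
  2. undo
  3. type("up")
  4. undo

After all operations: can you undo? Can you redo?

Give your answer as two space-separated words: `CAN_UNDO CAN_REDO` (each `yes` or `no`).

Answer: no yes

Derivation:
After op 1 (type): buf='two' undo_depth=1 redo_depth=0
After op 2 (undo): buf='(empty)' undo_depth=0 redo_depth=1
After op 3 (type): buf='up' undo_depth=1 redo_depth=0
After op 4 (undo): buf='(empty)' undo_depth=0 redo_depth=1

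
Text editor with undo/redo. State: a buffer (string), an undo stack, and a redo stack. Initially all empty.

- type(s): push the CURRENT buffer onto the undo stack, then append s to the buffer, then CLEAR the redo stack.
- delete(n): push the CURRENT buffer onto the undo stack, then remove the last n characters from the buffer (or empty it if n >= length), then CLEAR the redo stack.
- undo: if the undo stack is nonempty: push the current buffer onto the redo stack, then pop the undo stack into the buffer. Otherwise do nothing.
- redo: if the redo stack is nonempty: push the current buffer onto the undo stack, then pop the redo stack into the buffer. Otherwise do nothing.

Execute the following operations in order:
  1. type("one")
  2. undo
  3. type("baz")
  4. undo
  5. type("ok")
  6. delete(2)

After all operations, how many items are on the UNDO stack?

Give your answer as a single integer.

Answer: 2

Derivation:
After op 1 (type): buf='one' undo_depth=1 redo_depth=0
After op 2 (undo): buf='(empty)' undo_depth=0 redo_depth=1
After op 3 (type): buf='baz' undo_depth=1 redo_depth=0
After op 4 (undo): buf='(empty)' undo_depth=0 redo_depth=1
After op 5 (type): buf='ok' undo_depth=1 redo_depth=0
After op 6 (delete): buf='(empty)' undo_depth=2 redo_depth=0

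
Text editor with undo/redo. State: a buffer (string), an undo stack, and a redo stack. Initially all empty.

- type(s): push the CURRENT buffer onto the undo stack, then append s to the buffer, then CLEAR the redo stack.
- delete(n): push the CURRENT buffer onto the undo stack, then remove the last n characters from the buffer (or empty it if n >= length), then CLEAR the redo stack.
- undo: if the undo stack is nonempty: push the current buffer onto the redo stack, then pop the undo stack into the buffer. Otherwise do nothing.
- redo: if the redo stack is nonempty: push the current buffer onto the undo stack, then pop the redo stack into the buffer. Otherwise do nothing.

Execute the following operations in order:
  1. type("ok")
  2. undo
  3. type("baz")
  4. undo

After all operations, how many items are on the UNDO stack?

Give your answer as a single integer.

Answer: 0

Derivation:
After op 1 (type): buf='ok' undo_depth=1 redo_depth=0
After op 2 (undo): buf='(empty)' undo_depth=0 redo_depth=1
After op 3 (type): buf='baz' undo_depth=1 redo_depth=0
After op 4 (undo): buf='(empty)' undo_depth=0 redo_depth=1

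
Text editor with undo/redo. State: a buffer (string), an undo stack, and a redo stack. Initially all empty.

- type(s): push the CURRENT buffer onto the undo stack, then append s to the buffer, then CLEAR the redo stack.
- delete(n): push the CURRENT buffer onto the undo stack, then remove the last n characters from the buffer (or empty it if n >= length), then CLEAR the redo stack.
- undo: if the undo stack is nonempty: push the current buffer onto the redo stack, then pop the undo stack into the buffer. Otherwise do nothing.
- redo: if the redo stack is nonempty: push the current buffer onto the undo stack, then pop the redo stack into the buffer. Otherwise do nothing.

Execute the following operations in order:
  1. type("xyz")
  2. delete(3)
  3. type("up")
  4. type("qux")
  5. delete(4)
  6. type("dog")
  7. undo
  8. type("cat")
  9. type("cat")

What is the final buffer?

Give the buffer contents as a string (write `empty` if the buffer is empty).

Answer: ucatcat

Derivation:
After op 1 (type): buf='xyz' undo_depth=1 redo_depth=0
After op 2 (delete): buf='(empty)' undo_depth=2 redo_depth=0
After op 3 (type): buf='up' undo_depth=3 redo_depth=0
After op 4 (type): buf='upqux' undo_depth=4 redo_depth=0
After op 5 (delete): buf='u' undo_depth=5 redo_depth=0
After op 6 (type): buf='udog' undo_depth=6 redo_depth=0
After op 7 (undo): buf='u' undo_depth=5 redo_depth=1
After op 8 (type): buf='ucat' undo_depth=6 redo_depth=0
After op 9 (type): buf='ucatcat' undo_depth=7 redo_depth=0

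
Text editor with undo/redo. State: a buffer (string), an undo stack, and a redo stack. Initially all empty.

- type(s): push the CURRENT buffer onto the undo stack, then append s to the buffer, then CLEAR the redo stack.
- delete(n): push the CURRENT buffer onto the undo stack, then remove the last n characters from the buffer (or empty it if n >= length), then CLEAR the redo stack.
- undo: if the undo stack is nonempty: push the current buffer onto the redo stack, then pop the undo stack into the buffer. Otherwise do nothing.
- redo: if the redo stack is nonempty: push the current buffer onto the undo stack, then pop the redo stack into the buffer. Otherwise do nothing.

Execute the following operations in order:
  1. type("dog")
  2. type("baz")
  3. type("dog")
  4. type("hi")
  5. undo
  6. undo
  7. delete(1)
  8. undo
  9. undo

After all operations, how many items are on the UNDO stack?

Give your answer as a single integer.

After op 1 (type): buf='dog' undo_depth=1 redo_depth=0
After op 2 (type): buf='dogbaz' undo_depth=2 redo_depth=0
After op 3 (type): buf='dogbazdog' undo_depth=3 redo_depth=0
After op 4 (type): buf='dogbazdoghi' undo_depth=4 redo_depth=0
After op 5 (undo): buf='dogbazdog' undo_depth=3 redo_depth=1
After op 6 (undo): buf='dogbaz' undo_depth=2 redo_depth=2
After op 7 (delete): buf='dogba' undo_depth=3 redo_depth=0
After op 8 (undo): buf='dogbaz' undo_depth=2 redo_depth=1
After op 9 (undo): buf='dog' undo_depth=1 redo_depth=2

Answer: 1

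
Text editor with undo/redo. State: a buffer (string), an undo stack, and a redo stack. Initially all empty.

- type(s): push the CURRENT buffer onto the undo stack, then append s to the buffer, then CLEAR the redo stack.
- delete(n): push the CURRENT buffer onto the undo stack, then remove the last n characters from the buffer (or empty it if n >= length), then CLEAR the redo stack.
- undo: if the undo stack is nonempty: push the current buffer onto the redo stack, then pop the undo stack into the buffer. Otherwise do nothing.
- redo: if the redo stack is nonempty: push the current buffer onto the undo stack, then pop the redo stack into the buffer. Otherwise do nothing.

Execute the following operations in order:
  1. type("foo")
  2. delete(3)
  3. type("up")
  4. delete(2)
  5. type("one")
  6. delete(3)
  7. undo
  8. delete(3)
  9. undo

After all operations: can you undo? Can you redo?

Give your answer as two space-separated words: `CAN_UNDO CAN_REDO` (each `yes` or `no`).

Answer: yes yes

Derivation:
After op 1 (type): buf='foo' undo_depth=1 redo_depth=0
After op 2 (delete): buf='(empty)' undo_depth=2 redo_depth=0
After op 3 (type): buf='up' undo_depth=3 redo_depth=0
After op 4 (delete): buf='(empty)' undo_depth=4 redo_depth=0
After op 5 (type): buf='one' undo_depth=5 redo_depth=0
After op 6 (delete): buf='(empty)' undo_depth=6 redo_depth=0
After op 7 (undo): buf='one' undo_depth=5 redo_depth=1
After op 8 (delete): buf='(empty)' undo_depth=6 redo_depth=0
After op 9 (undo): buf='one' undo_depth=5 redo_depth=1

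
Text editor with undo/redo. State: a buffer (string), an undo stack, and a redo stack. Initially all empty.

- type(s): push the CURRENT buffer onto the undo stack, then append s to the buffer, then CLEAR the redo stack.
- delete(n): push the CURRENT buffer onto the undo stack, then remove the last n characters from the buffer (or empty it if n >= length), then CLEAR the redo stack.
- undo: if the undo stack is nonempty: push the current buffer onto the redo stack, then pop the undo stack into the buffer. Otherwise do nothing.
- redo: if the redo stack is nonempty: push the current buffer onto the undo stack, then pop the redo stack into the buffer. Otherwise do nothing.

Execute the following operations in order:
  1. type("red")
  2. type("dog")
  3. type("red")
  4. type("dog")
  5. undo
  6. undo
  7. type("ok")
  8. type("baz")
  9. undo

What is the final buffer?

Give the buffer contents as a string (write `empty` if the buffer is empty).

After op 1 (type): buf='red' undo_depth=1 redo_depth=0
After op 2 (type): buf='reddog' undo_depth=2 redo_depth=0
After op 3 (type): buf='reddogred' undo_depth=3 redo_depth=0
After op 4 (type): buf='reddogreddog' undo_depth=4 redo_depth=0
After op 5 (undo): buf='reddogred' undo_depth=3 redo_depth=1
After op 6 (undo): buf='reddog' undo_depth=2 redo_depth=2
After op 7 (type): buf='reddogok' undo_depth=3 redo_depth=0
After op 8 (type): buf='reddogokbaz' undo_depth=4 redo_depth=0
After op 9 (undo): buf='reddogok' undo_depth=3 redo_depth=1

Answer: reddogok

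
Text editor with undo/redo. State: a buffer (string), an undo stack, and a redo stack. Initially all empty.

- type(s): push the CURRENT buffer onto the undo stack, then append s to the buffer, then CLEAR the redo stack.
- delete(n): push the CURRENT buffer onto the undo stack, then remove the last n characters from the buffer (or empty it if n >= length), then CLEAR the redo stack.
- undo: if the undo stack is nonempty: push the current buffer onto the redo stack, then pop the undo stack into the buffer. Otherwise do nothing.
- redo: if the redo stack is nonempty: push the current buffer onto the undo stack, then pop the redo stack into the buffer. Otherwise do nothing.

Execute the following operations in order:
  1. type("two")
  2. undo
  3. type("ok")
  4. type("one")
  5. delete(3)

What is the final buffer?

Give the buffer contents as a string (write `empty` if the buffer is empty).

Answer: ok

Derivation:
After op 1 (type): buf='two' undo_depth=1 redo_depth=0
After op 2 (undo): buf='(empty)' undo_depth=0 redo_depth=1
After op 3 (type): buf='ok' undo_depth=1 redo_depth=0
After op 4 (type): buf='okone' undo_depth=2 redo_depth=0
After op 5 (delete): buf='ok' undo_depth=3 redo_depth=0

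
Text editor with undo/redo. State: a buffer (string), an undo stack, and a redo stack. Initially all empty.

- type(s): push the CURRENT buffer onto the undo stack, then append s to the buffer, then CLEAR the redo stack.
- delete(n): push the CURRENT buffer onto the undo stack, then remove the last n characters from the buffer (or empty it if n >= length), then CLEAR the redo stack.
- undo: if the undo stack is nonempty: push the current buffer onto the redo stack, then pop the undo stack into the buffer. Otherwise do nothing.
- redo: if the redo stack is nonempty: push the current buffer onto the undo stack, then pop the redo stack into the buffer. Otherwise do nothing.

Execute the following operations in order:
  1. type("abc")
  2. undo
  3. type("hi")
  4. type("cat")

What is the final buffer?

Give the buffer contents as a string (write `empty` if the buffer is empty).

After op 1 (type): buf='abc' undo_depth=1 redo_depth=0
After op 2 (undo): buf='(empty)' undo_depth=0 redo_depth=1
After op 3 (type): buf='hi' undo_depth=1 redo_depth=0
After op 4 (type): buf='hicat' undo_depth=2 redo_depth=0

Answer: hicat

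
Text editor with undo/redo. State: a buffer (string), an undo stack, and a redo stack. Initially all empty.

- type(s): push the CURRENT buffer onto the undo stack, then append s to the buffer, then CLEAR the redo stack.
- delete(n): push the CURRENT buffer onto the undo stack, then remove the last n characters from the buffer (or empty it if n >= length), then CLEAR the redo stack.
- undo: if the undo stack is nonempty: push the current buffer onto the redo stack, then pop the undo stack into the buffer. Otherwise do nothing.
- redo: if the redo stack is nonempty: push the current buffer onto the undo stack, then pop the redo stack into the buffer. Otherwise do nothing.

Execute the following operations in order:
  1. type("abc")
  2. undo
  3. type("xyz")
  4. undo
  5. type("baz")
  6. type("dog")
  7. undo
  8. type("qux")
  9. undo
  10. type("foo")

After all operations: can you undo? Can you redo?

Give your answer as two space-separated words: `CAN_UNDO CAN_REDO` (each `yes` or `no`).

After op 1 (type): buf='abc' undo_depth=1 redo_depth=0
After op 2 (undo): buf='(empty)' undo_depth=0 redo_depth=1
After op 3 (type): buf='xyz' undo_depth=1 redo_depth=0
After op 4 (undo): buf='(empty)' undo_depth=0 redo_depth=1
After op 5 (type): buf='baz' undo_depth=1 redo_depth=0
After op 6 (type): buf='bazdog' undo_depth=2 redo_depth=0
After op 7 (undo): buf='baz' undo_depth=1 redo_depth=1
After op 8 (type): buf='bazqux' undo_depth=2 redo_depth=0
After op 9 (undo): buf='baz' undo_depth=1 redo_depth=1
After op 10 (type): buf='bazfoo' undo_depth=2 redo_depth=0

Answer: yes no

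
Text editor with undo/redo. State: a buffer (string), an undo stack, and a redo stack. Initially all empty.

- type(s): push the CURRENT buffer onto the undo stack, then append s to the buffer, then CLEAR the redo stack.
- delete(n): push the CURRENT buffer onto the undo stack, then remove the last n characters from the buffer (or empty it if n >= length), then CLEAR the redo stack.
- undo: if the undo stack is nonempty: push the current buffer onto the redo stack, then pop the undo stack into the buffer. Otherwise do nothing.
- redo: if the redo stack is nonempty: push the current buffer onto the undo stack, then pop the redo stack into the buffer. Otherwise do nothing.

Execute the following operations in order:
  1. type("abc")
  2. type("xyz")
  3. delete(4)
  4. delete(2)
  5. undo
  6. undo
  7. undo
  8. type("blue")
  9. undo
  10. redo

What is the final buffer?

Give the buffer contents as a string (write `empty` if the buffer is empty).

After op 1 (type): buf='abc' undo_depth=1 redo_depth=0
After op 2 (type): buf='abcxyz' undo_depth=2 redo_depth=0
After op 3 (delete): buf='ab' undo_depth=3 redo_depth=0
After op 4 (delete): buf='(empty)' undo_depth=4 redo_depth=0
After op 5 (undo): buf='ab' undo_depth=3 redo_depth=1
After op 6 (undo): buf='abcxyz' undo_depth=2 redo_depth=2
After op 7 (undo): buf='abc' undo_depth=1 redo_depth=3
After op 8 (type): buf='abcblue' undo_depth=2 redo_depth=0
After op 9 (undo): buf='abc' undo_depth=1 redo_depth=1
After op 10 (redo): buf='abcblue' undo_depth=2 redo_depth=0

Answer: abcblue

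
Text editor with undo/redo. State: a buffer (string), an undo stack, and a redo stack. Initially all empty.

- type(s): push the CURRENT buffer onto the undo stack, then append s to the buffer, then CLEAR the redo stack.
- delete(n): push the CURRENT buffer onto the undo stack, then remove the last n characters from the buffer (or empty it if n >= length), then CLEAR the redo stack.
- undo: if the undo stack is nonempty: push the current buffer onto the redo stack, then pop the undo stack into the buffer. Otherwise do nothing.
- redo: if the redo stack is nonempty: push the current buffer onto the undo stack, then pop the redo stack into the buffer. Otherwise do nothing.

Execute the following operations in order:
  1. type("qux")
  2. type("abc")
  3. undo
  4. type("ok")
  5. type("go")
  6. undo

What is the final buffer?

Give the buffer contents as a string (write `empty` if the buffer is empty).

After op 1 (type): buf='qux' undo_depth=1 redo_depth=0
After op 2 (type): buf='quxabc' undo_depth=2 redo_depth=0
After op 3 (undo): buf='qux' undo_depth=1 redo_depth=1
After op 4 (type): buf='quxok' undo_depth=2 redo_depth=0
After op 5 (type): buf='quxokgo' undo_depth=3 redo_depth=0
After op 6 (undo): buf='quxok' undo_depth=2 redo_depth=1

Answer: quxok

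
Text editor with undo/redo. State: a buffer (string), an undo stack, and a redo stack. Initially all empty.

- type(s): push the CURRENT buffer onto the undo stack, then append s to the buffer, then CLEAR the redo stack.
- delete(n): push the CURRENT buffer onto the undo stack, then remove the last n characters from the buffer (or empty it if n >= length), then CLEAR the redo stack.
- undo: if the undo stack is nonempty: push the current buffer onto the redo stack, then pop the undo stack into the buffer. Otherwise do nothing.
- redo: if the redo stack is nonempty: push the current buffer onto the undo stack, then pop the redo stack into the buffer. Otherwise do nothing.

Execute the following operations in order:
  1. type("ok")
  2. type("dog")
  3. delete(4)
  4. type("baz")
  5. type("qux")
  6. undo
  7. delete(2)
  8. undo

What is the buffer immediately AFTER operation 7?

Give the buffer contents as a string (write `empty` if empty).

Answer: ob

Derivation:
After op 1 (type): buf='ok' undo_depth=1 redo_depth=0
After op 2 (type): buf='okdog' undo_depth=2 redo_depth=0
After op 3 (delete): buf='o' undo_depth=3 redo_depth=0
After op 4 (type): buf='obaz' undo_depth=4 redo_depth=0
After op 5 (type): buf='obazqux' undo_depth=5 redo_depth=0
After op 6 (undo): buf='obaz' undo_depth=4 redo_depth=1
After op 7 (delete): buf='ob' undo_depth=5 redo_depth=0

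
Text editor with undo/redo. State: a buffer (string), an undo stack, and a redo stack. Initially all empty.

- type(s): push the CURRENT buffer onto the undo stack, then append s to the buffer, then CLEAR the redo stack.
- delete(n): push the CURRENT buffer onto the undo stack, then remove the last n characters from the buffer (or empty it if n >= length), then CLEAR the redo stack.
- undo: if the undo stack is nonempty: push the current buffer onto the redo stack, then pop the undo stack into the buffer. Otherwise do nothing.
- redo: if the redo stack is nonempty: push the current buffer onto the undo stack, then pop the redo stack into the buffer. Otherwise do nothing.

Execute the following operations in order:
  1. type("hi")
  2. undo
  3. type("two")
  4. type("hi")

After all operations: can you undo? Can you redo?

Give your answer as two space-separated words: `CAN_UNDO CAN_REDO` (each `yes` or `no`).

After op 1 (type): buf='hi' undo_depth=1 redo_depth=0
After op 2 (undo): buf='(empty)' undo_depth=0 redo_depth=1
After op 3 (type): buf='two' undo_depth=1 redo_depth=0
After op 4 (type): buf='twohi' undo_depth=2 redo_depth=0

Answer: yes no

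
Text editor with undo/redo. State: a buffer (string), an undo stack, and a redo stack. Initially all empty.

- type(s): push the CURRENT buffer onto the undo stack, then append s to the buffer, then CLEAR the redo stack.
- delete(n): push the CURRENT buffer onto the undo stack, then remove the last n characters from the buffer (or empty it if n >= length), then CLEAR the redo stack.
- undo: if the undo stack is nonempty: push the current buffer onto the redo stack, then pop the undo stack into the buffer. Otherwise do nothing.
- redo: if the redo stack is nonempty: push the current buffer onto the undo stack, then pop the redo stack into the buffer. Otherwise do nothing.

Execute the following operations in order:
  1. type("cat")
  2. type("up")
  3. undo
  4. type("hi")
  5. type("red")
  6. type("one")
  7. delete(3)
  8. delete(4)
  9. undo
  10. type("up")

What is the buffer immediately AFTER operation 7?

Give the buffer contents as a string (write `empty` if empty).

Answer: cathired

Derivation:
After op 1 (type): buf='cat' undo_depth=1 redo_depth=0
After op 2 (type): buf='catup' undo_depth=2 redo_depth=0
After op 3 (undo): buf='cat' undo_depth=1 redo_depth=1
After op 4 (type): buf='cathi' undo_depth=2 redo_depth=0
After op 5 (type): buf='cathired' undo_depth=3 redo_depth=0
After op 6 (type): buf='cathiredone' undo_depth=4 redo_depth=0
After op 7 (delete): buf='cathired' undo_depth=5 redo_depth=0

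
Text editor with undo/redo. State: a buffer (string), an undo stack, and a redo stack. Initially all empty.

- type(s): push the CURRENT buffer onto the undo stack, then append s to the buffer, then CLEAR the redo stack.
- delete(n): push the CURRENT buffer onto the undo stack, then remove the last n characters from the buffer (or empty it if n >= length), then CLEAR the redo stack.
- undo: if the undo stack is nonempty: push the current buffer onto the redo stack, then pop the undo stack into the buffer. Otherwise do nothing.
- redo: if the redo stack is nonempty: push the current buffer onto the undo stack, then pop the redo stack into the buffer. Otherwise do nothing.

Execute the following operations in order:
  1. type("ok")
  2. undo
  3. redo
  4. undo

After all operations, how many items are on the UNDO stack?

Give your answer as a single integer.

After op 1 (type): buf='ok' undo_depth=1 redo_depth=0
After op 2 (undo): buf='(empty)' undo_depth=0 redo_depth=1
After op 3 (redo): buf='ok' undo_depth=1 redo_depth=0
After op 4 (undo): buf='(empty)' undo_depth=0 redo_depth=1

Answer: 0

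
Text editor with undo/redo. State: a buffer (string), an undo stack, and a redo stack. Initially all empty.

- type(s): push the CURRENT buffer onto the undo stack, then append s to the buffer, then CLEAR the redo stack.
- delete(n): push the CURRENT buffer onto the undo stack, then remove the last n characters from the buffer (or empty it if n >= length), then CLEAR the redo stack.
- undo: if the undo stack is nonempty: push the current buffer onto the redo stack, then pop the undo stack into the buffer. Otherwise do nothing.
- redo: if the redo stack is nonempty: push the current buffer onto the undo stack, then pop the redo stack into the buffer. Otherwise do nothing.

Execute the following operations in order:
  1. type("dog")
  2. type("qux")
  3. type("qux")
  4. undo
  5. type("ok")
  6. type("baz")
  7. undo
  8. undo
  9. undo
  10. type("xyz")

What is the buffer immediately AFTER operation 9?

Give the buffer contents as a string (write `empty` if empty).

Answer: dog

Derivation:
After op 1 (type): buf='dog' undo_depth=1 redo_depth=0
After op 2 (type): buf='dogqux' undo_depth=2 redo_depth=0
After op 3 (type): buf='dogquxqux' undo_depth=3 redo_depth=0
After op 4 (undo): buf='dogqux' undo_depth=2 redo_depth=1
After op 5 (type): buf='dogquxok' undo_depth=3 redo_depth=0
After op 6 (type): buf='dogquxokbaz' undo_depth=4 redo_depth=0
After op 7 (undo): buf='dogquxok' undo_depth=3 redo_depth=1
After op 8 (undo): buf='dogqux' undo_depth=2 redo_depth=2
After op 9 (undo): buf='dog' undo_depth=1 redo_depth=3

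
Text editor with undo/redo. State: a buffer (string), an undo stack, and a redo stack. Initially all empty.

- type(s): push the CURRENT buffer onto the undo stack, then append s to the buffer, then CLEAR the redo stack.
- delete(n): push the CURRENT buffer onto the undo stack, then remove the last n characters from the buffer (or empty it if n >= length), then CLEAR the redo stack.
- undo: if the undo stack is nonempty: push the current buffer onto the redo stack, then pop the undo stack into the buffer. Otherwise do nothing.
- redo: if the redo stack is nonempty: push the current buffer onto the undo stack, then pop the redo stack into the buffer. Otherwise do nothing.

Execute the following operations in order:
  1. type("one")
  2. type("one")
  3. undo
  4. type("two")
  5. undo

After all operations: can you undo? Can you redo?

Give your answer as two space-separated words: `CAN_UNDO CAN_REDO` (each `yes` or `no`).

Answer: yes yes

Derivation:
After op 1 (type): buf='one' undo_depth=1 redo_depth=0
After op 2 (type): buf='oneone' undo_depth=2 redo_depth=0
After op 3 (undo): buf='one' undo_depth=1 redo_depth=1
After op 4 (type): buf='onetwo' undo_depth=2 redo_depth=0
After op 5 (undo): buf='one' undo_depth=1 redo_depth=1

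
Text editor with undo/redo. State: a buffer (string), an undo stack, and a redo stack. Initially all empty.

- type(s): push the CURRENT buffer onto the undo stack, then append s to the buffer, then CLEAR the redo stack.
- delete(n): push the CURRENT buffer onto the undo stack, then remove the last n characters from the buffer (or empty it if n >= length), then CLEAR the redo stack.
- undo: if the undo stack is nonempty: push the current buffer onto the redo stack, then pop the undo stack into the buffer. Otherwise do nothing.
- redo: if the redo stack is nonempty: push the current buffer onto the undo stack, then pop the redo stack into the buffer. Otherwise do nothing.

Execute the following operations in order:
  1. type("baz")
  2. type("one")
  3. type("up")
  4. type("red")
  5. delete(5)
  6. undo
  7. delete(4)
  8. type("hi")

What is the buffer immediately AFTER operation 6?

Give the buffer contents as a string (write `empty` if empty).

Answer: bazoneupred

Derivation:
After op 1 (type): buf='baz' undo_depth=1 redo_depth=0
After op 2 (type): buf='bazone' undo_depth=2 redo_depth=0
After op 3 (type): buf='bazoneup' undo_depth=3 redo_depth=0
After op 4 (type): buf='bazoneupred' undo_depth=4 redo_depth=0
After op 5 (delete): buf='bazone' undo_depth=5 redo_depth=0
After op 6 (undo): buf='bazoneupred' undo_depth=4 redo_depth=1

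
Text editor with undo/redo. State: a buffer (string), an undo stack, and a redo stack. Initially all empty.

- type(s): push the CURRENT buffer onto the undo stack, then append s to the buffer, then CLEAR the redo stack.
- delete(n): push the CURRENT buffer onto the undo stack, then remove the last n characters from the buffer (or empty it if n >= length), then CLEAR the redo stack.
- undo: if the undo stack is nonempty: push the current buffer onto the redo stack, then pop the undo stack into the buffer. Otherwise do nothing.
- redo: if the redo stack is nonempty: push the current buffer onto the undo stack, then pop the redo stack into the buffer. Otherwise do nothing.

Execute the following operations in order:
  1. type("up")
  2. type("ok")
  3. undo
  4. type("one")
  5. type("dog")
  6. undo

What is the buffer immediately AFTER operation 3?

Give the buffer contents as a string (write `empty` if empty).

After op 1 (type): buf='up' undo_depth=1 redo_depth=0
After op 2 (type): buf='upok' undo_depth=2 redo_depth=0
After op 3 (undo): buf='up' undo_depth=1 redo_depth=1

Answer: up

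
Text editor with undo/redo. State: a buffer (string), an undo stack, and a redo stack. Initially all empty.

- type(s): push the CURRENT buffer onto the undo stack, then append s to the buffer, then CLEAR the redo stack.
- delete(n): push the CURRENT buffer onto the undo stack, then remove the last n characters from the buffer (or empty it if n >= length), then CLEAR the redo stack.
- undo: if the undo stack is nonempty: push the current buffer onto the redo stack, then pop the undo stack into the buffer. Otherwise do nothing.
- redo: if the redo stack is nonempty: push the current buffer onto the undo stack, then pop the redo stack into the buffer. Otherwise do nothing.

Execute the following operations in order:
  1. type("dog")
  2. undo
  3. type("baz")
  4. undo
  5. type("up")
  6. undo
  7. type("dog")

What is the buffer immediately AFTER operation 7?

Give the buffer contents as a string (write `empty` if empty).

Answer: dog

Derivation:
After op 1 (type): buf='dog' undo_depth=1 redo_depth=0
After op 2 (undo): buf='(empty)' undo_depth=0 redo_depth=1
After op 3 (type): buf='baz' undo_depth=1 redo_depth=0
After op 4 (undo): buf='(empty)' undo_depth=0 redo_depth=1
After op 5 (type): buf='up' undo_depth=1 redo_depth=0
After op 6 (undo): buf='(empty)' undo_depth=0 redo_depth=1
After op 7 (type): buf='dog' undo_depth=1 redo_depth=0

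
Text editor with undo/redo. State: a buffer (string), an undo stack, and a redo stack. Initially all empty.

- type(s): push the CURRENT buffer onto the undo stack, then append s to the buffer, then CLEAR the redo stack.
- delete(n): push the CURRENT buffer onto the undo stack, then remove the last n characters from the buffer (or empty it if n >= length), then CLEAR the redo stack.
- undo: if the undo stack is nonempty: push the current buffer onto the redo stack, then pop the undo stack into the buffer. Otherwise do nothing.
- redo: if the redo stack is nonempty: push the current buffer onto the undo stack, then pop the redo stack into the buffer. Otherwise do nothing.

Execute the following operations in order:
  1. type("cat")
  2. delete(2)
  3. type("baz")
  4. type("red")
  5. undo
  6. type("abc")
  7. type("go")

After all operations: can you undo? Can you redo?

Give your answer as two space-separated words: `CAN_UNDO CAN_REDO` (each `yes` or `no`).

After op 1 (type): buf='cat' undo_depth=1 redo_depth=0
After op 2 (delete): buf='c' undo_depth=2 redo_depth=0
After op 3 (type): buf='cbaz' undo_depth=3 redo_depth=0
After op 4 (type): buf='cbazred' undo_depth=4 redo_depth=0
After op 5 (undo): buf='cbaz' undo_depth=3 redo_depth=1
After op 6 (type): buf='cbazabc' undo_depth=4 redo_depth=0
After op 7 (type): buf='cbazabcgo' undo_depth=5 redo_depth=0

Answer: yes no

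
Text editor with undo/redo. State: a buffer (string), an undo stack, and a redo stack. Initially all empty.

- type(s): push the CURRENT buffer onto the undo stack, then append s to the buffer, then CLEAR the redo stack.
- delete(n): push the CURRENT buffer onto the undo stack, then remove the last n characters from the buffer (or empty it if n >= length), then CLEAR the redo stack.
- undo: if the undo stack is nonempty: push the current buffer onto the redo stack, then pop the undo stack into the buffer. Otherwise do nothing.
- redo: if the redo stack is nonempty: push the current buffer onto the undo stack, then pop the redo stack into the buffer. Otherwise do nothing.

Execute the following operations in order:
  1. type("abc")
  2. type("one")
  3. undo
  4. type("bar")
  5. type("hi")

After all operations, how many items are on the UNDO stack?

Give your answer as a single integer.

Answer: 3

Derivation:
After op 1 (type): buf='abc' undo_depth=1 redo_depth=0
After op 2 (type): buf='abcone' undo_depth=2 redo_depth=0
After op 3 (undo): buf='abc' undo_depth=1 redo_depth=1
After op 4 (type): buf='abcbar' undo_depth=2 redo_depth=0
After op 5 (type): buf='abcbarhi' undo_depth=3 redo_depth=0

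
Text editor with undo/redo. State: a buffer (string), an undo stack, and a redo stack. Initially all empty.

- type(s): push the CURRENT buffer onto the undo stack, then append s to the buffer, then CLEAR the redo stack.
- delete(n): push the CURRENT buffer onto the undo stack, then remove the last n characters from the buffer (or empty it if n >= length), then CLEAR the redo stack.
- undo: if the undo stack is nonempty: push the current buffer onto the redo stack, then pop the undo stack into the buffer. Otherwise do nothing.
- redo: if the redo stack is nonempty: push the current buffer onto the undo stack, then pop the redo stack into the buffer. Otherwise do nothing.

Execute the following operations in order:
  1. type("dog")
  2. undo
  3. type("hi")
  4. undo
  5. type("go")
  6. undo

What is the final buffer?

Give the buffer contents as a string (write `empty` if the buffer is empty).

After op 1 (type): buf='dog' undo_depth=1 redo_depth=0
After op 2 (undo): buf='(empty)' undo_depth=0 redo_depth=1
After op 3 (type): buf='hi' undo_depth=1 redo_depth=0
After op 4 (undo): buf='(empty)' undo_depth=0 redo_depth=1
After op 5 (type): buf='go' undo_depth=1 redo_depth=0
After op 6 (undo): buf='(empty)' undo_depth=0 redo_depth=1

Answer: empty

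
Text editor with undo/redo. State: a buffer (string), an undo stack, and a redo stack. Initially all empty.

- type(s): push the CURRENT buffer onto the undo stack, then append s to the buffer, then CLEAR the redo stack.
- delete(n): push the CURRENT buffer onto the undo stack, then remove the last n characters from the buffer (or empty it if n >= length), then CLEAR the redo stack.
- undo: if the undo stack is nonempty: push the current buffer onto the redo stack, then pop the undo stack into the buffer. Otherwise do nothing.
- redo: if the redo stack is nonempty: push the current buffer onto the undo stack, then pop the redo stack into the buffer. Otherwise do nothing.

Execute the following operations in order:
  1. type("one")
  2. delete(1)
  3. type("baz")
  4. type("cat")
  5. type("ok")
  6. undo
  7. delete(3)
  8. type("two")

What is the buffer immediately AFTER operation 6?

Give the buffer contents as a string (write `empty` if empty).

Answer: onbazcat

Derivation:
After op 1 (type): buf='one' undo_depth=1 redo_depth=0
After op 2 (delete): buf='on' undo_depth=2 redo_depth=0
After op 3 (type): buf='onbaz' undo_depth=3 redo_depth=0
After op 4 (type): buf='onbazcat' undo_depth=4 redo_depth=0
After op 5 (type): buf='onbazcatok' undo_depth=5 redo_depth=0
After op 6 (undo): buf='onbazcat' undo_depth=4 redo_depth=1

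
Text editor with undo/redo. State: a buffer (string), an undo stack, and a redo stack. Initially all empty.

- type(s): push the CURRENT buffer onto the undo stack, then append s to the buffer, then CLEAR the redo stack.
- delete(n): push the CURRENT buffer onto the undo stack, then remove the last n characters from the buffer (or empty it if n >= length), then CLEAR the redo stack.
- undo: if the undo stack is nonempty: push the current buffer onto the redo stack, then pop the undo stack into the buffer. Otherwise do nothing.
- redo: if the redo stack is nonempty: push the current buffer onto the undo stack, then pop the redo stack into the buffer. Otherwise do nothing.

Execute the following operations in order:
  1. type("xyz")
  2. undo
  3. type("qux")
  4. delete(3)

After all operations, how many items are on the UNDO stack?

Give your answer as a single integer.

After op 1 (type): buf='xyz' undo_depth=1 redo_depth=0
After op 2 (undo): buf='(empty)' undo_depth=0 redo_depth=1
After op 3 (type): buf='qux' undo_depth=1 redo_depth=0
After op 4 (delete): buf='(empty)' undo_depth=2 redo_depth=0

Answer: 2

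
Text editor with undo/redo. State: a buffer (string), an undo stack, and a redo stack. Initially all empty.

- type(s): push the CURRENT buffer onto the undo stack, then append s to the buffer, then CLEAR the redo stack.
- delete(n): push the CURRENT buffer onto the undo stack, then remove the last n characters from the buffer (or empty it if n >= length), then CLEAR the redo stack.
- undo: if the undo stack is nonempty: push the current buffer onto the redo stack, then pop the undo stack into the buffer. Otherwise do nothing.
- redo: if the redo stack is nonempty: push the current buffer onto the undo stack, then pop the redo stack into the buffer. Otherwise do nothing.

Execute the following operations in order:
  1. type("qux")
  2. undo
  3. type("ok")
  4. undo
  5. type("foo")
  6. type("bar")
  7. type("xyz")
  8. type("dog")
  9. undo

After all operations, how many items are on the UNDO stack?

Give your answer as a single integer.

Answer: 3

Derivation:
After op 1 (type): buf='qux' undo_depth=1 redo_depth=0
After op 2 (undo): buf='(empty)' undo_depth=0 redo_depth=1
After op 3 (type): buf='ok' undo_depth=1 redo_depth=0
After op 4 (undo): buf='(empty)' undo_depth=0 redo_depth=1
After op 5 (type): buf='foo' undo_depth=1 redo_depth=0
After op 6 (type): buf='foobar' undo_depth=2 redo_depth=0
After op 7 (type): buf='foobarxyz' undo_depth=3 redo_depth=0
After op 8 (type): buf='foobarxyzdog' undo_depth=4 redo_depth=0
After op 9 (undo): buf='foobarxyz' undo_depth=3 redo_depth=1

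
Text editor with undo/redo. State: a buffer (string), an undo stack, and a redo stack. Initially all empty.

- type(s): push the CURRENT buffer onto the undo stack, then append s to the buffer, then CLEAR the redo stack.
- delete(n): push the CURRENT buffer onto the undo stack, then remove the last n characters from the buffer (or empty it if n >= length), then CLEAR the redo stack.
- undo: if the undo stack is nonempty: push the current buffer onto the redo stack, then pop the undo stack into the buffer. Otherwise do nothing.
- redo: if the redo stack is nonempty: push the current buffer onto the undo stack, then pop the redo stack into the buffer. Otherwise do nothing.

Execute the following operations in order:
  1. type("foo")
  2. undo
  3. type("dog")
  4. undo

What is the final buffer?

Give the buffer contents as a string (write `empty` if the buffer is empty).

Answer: empty

Derivation:
After op 1 (type): buf='foo' undo_depth=1 redo_depth=0
After op 2 (undo): buf='(empty)' undo_depth=0 redo_depth=1
After op 3 (type): buf='dog' undo_depth=1 redo_depth=0
After op 4 (undo): buf='(empty)' undo_depth=0 redo_depth=1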